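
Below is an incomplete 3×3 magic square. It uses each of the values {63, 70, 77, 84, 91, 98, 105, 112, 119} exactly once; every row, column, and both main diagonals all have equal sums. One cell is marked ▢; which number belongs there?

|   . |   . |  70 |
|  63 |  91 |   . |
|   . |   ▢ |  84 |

The 9 entries sum to 819, so each line sums to 819/3 = 273.
Row 2 needs 273; the known cells sum to 154, so (2,3) = 119.
Main diagonal needs 273; the known cells sum to 175, so (1,1) = 98.
Using anti-diagonal: 70 + 91 + ? → (3,1) = 273 − 161 = 112.
Row 1 must total 273; the given cells sum to 168, so (1,2) = 105.
Row 3: 112 + 84 + ? = 273, so (3,2) = 77.

77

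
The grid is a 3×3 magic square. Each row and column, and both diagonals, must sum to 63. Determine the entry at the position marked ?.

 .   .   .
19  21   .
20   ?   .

25

Row 2: 19 + 21 + ? = 63, so (2,3) = 23.
Column 1: 19 + 20 + ? = 63, so (1,1) = 24.
Main diagonal: 24 + 21 + ? = 63, so (3,3) = 18.
Using anti-diagonal: 21 + 20 + ? → (1,3) = 63 − 41 = 22.
Using row 1: 24 + 22 + ? → (1,2) = 63 − 46 = 17.
The remaining cell in row 3 is (3,2) = 63 − 38 = 25.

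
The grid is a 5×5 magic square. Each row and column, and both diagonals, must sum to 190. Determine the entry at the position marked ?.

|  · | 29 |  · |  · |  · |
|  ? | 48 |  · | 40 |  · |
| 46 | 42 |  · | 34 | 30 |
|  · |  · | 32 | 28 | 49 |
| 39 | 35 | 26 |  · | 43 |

Row 3 must total 190; the given cells sum to 152, so (3,3) = 38.
The remaining cell in row 5 is (5,4) = 190 − 143 = 47.
Column 2 must total 190; the given cells sum to 154, so (4,2) = 36.
Column 4: 40 + 34 + 28 + 47 + ? = 190, so (1,4) = 41.
Using main diagonal: 48 + 38 + 28 + 43 + ? → (1,1) = 190 − 157 = 33.
From anti-diagonal, 190 − (40 + 38 + 36 + 39) gives (1,5) = 37.
The remaining cell in row 1 is (1,3) = 190 − 140 = 50.
The remaining cell in row 4 is (4,1) = 190 − 145 = 45.
Column 1 must total 190; the given cells sum to 163, so (2,1) = 27.

27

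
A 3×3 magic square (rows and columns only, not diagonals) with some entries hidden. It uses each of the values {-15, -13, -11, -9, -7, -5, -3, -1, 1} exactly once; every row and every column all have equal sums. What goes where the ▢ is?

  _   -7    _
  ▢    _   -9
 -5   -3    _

-1

The 9 entries sum to -63, so each line sums to -63/3 = -21.
Using row 3: -5 + (-3) + ? → (3,3) = -21 − (-8) = -13.
From column 2, -21 − (-7 + (-3)) gives (2,2) = -11.
The remaining cell in column 3 is (1,3) = -21 − (-22) = 1.
From row 1, -21 − (-7 + 1) gives (1,1) = -15.
Row 2 must total -21; the given cells sum to -20, so (2,1) = -1.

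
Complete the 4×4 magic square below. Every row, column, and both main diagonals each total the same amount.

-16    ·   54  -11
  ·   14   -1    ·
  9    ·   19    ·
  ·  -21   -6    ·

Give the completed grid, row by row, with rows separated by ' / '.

Column 3 is already complete: 54 + -1 + 19 + -6 = 66, so that is the magic constant.
Row 1: -16 + 54 + (-11) + ? = 66, so (1,2) = 39.
Column 2 must total 66; the given cells sum to 32, so (3,2) = 34.
Main diagonal must total 66; the given cells sum to 17, so (4,4) = 49.
Anti-diagonal must total 66; the given cells sum to 22, so (4,1) = 44.
The remaining cell in row 3 is (3,4) = 66 − 62 = 4.
Using column 1: -16 + 9 + 44 + ? → (2,1) = 66 − 37 = 29.
From column 4, 66 − (-11 + 4 + 49) gives (2,4) = 24.

-16 39 54 -11 / 29 14 -1 24 / 9 34 19 4 / 44 -21 -6 49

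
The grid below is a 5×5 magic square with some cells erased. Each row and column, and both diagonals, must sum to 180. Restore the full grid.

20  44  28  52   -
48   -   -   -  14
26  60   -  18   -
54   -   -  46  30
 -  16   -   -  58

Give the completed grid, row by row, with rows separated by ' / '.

Row 1 needs 180; the known cells sum to 144, so (1,5) = 36.
Column 1 needs 180; the known cells sum to 148, so (5,1) = 32.
From column 5, 180 − (36 + 14 + 30 + 58) gives (3,5) = 42.
Row 3: 26 + 60 + 18 + 42 + ? = 180, so (3,3) = 34.
The remaining cell in main diagonal is (2,2) = 180 − 158 = 22.
Using column 2: 44 + 22 + 60 + 16 + ? → (4,2) = 180 − 142 = 38.
Anti-diagonal must total 180; the given cells sum to 140, so (2,4) = 40.
From row 2, 180 − (48 + 22 + 40 + 14) gives (2,3) = 56.
From row 4, 180 − (54 + 38 + 46 + 30) gives (4,3) = 12.
Using column 3: 28 + 56 + 34 + 12 + ? → (5,3) = 180 − 130 = 50.
Column 4: 52 + 40 + 18 + 46 + ? = 180, so (5,4) = 24.

20 44 28 52 36 / 48 22 56 40 14 / 26 60 34 18 42 / 54 38 12 46 30 / 32 16 50 24 58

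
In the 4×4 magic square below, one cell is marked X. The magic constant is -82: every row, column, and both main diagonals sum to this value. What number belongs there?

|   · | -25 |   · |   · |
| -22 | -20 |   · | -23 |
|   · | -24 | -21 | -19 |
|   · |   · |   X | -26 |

-16

Row 2 must total -82; the given cells sum to -65, so (2,3) = -17.
Row 3: -24 + (-21) + (-19) + ? = -82, so (3,1) = -18.
Column 2 must total -82; the given cells sum to -69, so (4,2) = -13.
The remaining cell in column 4 is (1,4) = -82 − (-68) = -14.
Main diagonal must total -82; the given cells sum to -67, so (1,1) = -15.
Anti-diagonal must total -82; the given cells sum to -55, so (4,1) = -27.
The remaining cell in row 1 is (1,3) = -82 − (-54) = -28.
Row 4 needs -82; the known cells sum to -66, so (4,3) = -16.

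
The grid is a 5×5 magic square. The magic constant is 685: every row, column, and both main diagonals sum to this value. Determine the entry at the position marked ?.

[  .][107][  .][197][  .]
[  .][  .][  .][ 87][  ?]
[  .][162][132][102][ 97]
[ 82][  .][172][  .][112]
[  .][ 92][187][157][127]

Using row 3: 162 + 132 + 102 + 97 + ? → (3,1) = 685 − 493 = 192.
Row 5 needs 685; the known cells sum to 563, so (5,1) = 122.
Column 4 needs 685; the known cells sum to 543, so (4,4) = 142.
From row 4, 685 − (82 + 172 + 142 + 112) gives (4,2) = 177.
Column 2 must total 685; the given cells sum to 538, so (2,2) = 147.
Main diagonal needs 685; the known cells sum to 548, so (1,1) = 137.
The remaining cell in anti-diagonal is (1,5) = 685 − 518 = 167.
The remaining cell in row 1 is (1,3) = 685 − 608 = 77.
Column 1 needs 685; the known cells sum to 533, so (2,1) = 152.
Using column 3: 77 + 132 + 172 + 187 + ? → (2,3) = 685 − 568 = 117.
Column 5 must total 685; the given cells sum to 503, so (2,5) = 182.

182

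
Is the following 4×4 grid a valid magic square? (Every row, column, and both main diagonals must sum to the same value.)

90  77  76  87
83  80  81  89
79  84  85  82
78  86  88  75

Row 1: 90 + 77 + 76 + 87 = 330.
Row 2: 83 + 80 + 81 + 89 = 333.
Row 3: 79 + 84 + 85 + 82 = 330.
Row 4: 78 + 86 + 88 + 75 = 327.
Column 1: 90 + 83 + 79 + 78 = 330.
Column 2: 77 + 80 + 84 + 86 = 327.
Column 3: 76 + 81 + 85 + 88 = 330.
Column 4: 87 + 89 + 82 + 75 = 333.
Main diagonal: 90 + 80 + 85 + 75 = 330.
Anti-diagonal: 87 + 81 + 84 + 78 = 330.

No — row 4 sums to 327 but column 3 sums to 330.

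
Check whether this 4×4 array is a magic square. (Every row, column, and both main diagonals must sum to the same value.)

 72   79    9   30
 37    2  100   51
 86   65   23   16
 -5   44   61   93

No — main diagonal sums to 190 but row 4 sums to 193.

Row 1: 72 + 79 + 9 + 30 = 190.
Row 2: 37 + 2 + 100 + 51 = 190.
Row 3: 86 + 65 + 23 + 16 = 190.
Row 4: -5 + 44 + 61 + 93 = 193.
Column 1: 72 + 37 + 86 + (-5) = 190.
Column 2: 79 + 2 + 65 + 44 = 190.
Column 3: 9 + 100 + 23 + 61 = 193.
Column 4: 30 + 51 + 16 + 93 = 190.
Main diagonal: 72 + 2 + 23 + 93 = 190.
Anti-diagonal: 30 + 100 + 65 + (-5) = 190.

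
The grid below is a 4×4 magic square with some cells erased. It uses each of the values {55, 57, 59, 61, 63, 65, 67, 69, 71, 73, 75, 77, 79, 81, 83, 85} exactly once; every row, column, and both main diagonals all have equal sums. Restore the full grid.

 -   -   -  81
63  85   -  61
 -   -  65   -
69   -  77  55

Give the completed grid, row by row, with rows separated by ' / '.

The 16 entries sum to 1120, so each line sums to 1120/4 = 280.
Row 2 must total 280; the given cells sum to 209, so (2,3) = 71.
From row 4, 280 − (69 + 77 + 55) gives (4,2) = 79.
Using column 3: 71 + 65 + 77 + ? → (1,3) = 280 − 213 = 67.
Column 4: 81 + 61 + 55 + ? = 280, so (3,4) = 83.
The remaining cell in main diagonal is (1,1) = 280 − 205 = 75.
Using anti-diagonal: 81 + 71 + 69 + ? → (3,2) = 280 − 221 = 59.
From row 1, 280 − (75 + 67 + 81) gives (1,2) = 57.
Row 3: 59 + 65 + 83 + ? = 280, so (3,1) = 73.

75 57 67 81 / 63 85 71 61 / 73 59 65 83 / 69 79 77 55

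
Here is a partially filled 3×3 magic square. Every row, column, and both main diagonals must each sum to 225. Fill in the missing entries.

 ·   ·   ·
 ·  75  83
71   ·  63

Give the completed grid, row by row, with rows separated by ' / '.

Using row 2: 75 + 83 + ? → (2,1) = 225 − 158 = 67.
Row 3: 71 + 63 + ? = 225, so (3,2) = 91.
Using column 1: 67 + 71 + ? → (1,1) = 225 − 138 = 87.
Column 2: 75 + 91 + ? = 225, so (1,2) = 59.
The remaining cell in column 3 is (1,3) = 225 − 146 = 79.

87 59 79 / 67 75 83 / 71 91 63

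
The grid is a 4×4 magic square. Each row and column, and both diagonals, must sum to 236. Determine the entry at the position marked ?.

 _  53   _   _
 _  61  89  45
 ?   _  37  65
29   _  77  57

Row 2: 61 + 89 + 45 + ? = 236, so (2,1) = 41.
The remaining cell in row 4 is (4,2) = 236 − 163 = 73.
Column 2 must total 236; the given cells sum to 187, so (3,2) = 49.
Using column 3: 89 + 37 + 77 + ? → (1,3) = 236 − 203 = 33.
Column 4: 45 + 65 + 57 + ? = 236, so (1,4) = 69.
Main diagonal needs 236; the known cells sum to 155, so (1,1) = 81.
Row 3 must total 236; the given cells sum to 151, so (3,1) = 85.

85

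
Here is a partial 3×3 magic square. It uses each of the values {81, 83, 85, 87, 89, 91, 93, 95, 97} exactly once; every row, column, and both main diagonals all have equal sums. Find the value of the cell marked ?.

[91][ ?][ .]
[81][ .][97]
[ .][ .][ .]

93

The 9 entries sum to 801, so each line sums to 801/3 = 267.
Row 2 must total 267; the given cells sum to 178, so (2,2) = 89.
Column 1: 91 + 81 + ? = 267, so (3,1) = 95.
Main diagonal must total 267; the given cells sum to 180, so (3,3) = 87.
The remaining cell in anti-diagonal is (1,3) = 267 − 184 = 83.
From row 1, 267 − (91 + 83) gives (1,2) = 93.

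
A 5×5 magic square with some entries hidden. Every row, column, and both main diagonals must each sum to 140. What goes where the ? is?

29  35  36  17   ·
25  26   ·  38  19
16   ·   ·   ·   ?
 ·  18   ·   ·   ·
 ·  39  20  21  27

40

The remaining cell in row 1 is (1,5) = 140 − 117 = 23.
Row 2: 25 + 26 + 38 + 19 + ? = 140, so (2,3) = 32.
The remaining cell in row 5 is (5,1) = 140 − 107 = 33.
Column 1 needs 140; the known cells sum to 103, so (4,1) = 37.
The remaining cell in column 2 is (3,2) = 140 − 118 = 22.
Anti-diagonal needs 140; the known cells sum to 112, so (3,3) = 28.
Column 3 needs 140; the known cells sum to 116, so (4,3) = 24.
The remaining cell in main diagonal is (4,4) = 140 − 110 = 30.
The remaining cell in row 4 is (4,5) = 140 − 109 = 31.
Column 4: 17 + 38 + 30 + 21 + ? = 140, so (3,4) = 34.
Column 5: 23 + 19 + 31 + 27 + ? = 140, so (3,5) = 40.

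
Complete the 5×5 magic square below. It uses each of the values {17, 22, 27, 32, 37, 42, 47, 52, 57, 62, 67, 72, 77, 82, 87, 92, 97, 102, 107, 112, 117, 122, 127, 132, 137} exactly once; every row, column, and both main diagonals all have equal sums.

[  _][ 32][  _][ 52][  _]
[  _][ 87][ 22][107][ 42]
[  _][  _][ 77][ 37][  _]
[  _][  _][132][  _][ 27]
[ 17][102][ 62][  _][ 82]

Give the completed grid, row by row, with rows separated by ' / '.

The 25 entries sum to 1925, so each line sums to 1925/5 = 385.
Using row 2: 87 + 22 + 107 + 42 + ? → (2,1) = 385 − 258 = 127.
The remaining cell in row 5 is (5,4) = 385 − 263 = 122.
From column 3, 385 − (22 + 77 + 132 + 62) gives (1,3) = 92.
From column 4, 385 − (52 + 107 + 37 + 122) gives (4,4) = 67.
Using main diagonal: 87 + 77 + 67 + 82 + ? → (1,1) = 385 − 313 = 72.
Row 1 must total 385; the given cells sum to 248, so (1,5) = 137.
From column 5, 385 − (137 + 42 + 27 + 82) gives (3,5) = 97.
Using anti-diagonal: 137 + 107 + 77 + 17 + ? → (4,2) = 385 − 338 = 47.
Row 4 needs 385; the known cells sum to 273, so (4,1) = 112.
Using column 1: 72 + 127 + 112 + 17 + ? → (3,1) = 385 − 328 = 57.
Column 2 needs 385; the known cells sum to 268, so (3,2) = 117.

72 32 92 52 137 / 127 87 22 107 42 / 57 117 77 37 97 / 112 47 132 67 27 / 17 102 62 122 82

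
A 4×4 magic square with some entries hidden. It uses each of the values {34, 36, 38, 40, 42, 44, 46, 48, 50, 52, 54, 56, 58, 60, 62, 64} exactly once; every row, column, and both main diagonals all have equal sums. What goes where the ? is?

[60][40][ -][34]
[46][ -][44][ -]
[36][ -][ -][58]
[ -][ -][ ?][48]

52

The 16 entries sum to 784, so each line sums to 784/4 = 196.
Row 1 needs 196; the known cells sum to 134, so (1,3) = 62.
Column 1: 60 + 46 + 36 + ? = 196, so (4,1) = 54.
Using column 4: 34 + 58 + 48 + ? → (2,4) = 196 − 140 = 56.
From anti-diagonal, 196 − (34 + 44 + 54) gives (3,2) = 64.
Row 2: 46 + 44 + 56 + ? = 196, so (2,2) = 50.
The remaining cell in row 3 is (3,3) = 196 − 158 = 38.
Column 2: 40 + 50 + 64 + ? = 196, so (4,2) = 42.
The remaining cell in column 3 is (4,3) = 196 − 144 = 52.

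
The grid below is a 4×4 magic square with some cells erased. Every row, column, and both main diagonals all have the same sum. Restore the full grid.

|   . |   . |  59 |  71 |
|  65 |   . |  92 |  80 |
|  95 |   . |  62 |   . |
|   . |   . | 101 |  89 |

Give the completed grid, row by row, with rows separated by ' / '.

Column 3 is already complete: 59 + 92 + 62 + 101 = 314, so that is the magic constant.
Using row 2: 65 + 92 + 80 + ? → (2,2) = 314 − 237 = 77.
Column 4 must total 314; the given cells sum to 240, so (3,4) = 74.
Main diagonal must total 314; the given cells sum to 228, so (1,1) = 86.
Row 1 must total 314; the given cells sum to 216, so (1,2) = 98.
Row 3 must total 314; the given cells sum to 231, so (3,2) = 83.
From column 1, 314 − (86 + 65 + 95) gives (4,1) = 68.
Column 2 needs 314; the known cells sum to 258, so (4,2) = 56.

86 98 59 71 / 65 77 92 80 / 95 83 62 74 / 68 56 101 89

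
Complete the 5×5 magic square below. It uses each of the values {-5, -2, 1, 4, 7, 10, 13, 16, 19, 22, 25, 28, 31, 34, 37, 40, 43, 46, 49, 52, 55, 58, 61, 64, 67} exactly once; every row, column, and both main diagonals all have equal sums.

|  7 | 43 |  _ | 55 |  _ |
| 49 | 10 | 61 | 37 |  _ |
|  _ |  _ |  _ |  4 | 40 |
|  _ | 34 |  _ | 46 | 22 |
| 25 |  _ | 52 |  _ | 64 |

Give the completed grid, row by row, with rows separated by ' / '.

The 25 entries sum to 775, so each line sums to 775/5 = 155.
Using row 2: 49 + 10 + 61 + 37 + ? → (2,5) = 155 − 157 = -2.
From column 4, 155 − (55 + 37 + 4 + 46) gives (5,4) = 13.
Column 5: -2 + 40 + 22 + 64 + ? = 155, so (1,5) = 31.
Main diagonal must total 155; the given cells sum to 127, so (3,3) = 28.
Row 1 must total 155; the given cells sum to 136, so (1,3) = 19.
Row 5: 25 + 52 + 13 + 64 + ? = 155, so (5,2) = 1.
Using column 2: 43 + 10 + 34 + 1 + ? → (3,2) = 155 − 88 = 67.
Column 3: 19 + 61 + 28 + 52 + ? = 155, so (4,3) = -5.
Row 3: 67 + 28 + 4 + 40 + ? = 155, so (3,1) = 16.
Row 4 must total 155; the given cells sum to 97, so (4,1) = 58.

7 43 19 55 31 / 49 10 61 37 -2 / 16 67 28 4 40 / 58 34 -5 46 22 / 25 1 52 13 64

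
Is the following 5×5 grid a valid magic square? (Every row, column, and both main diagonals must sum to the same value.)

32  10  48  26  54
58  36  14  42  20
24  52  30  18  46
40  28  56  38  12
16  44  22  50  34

No — row 2 sums to 170 but column 5 sums to 166.

Row 1: 32 + 10 + 48 + 26 + 54 = 170.
Row 2: 58 + 36 + 14 + 42 + 20 = 170.
Row 3: 24 + 52 + 30 + 18 + 46 = 170.
Row 4: 40 + 28 + 56 + 38 + 12 = 174.
Row 5: 16 + 44 + 22 + 50 + 34 = 166.
Column 1: 32 + 58 + 24 + 40 + 16 = 170.
Column 2: 10 + 36 + 52 + 28 + 44 = 170.
Column 3: 48 + 14 + 30 + 56 + 22 = 170.
Column 4: 26 + 42 + 18 + 38 + 50 = 174.
Column 5: 54 + 20 + 46 + 12 + 34 = 166.
Main diagonal: 32 + 36 + 30 + 38 + 34 = 170.
Anti-diagonal: 54 + 42 + 30 + 28 + 16 = 170.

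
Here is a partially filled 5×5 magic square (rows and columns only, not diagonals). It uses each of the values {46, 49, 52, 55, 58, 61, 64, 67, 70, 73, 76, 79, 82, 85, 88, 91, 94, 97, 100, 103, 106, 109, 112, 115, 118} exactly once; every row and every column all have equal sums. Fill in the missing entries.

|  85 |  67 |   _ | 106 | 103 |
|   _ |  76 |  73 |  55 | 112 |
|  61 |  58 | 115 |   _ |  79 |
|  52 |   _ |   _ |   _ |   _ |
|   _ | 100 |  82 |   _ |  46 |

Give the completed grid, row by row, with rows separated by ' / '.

The 25 entries sum to 2050, so each line sums to 2050/5 = 410.
Row 1 must total 410; the given cells sum to 361, so (1,3) = 49.
The remaining cell in row 2 is (2,1) = 410 − 316 = 94.
Row 3: 61 + 58 + 115 + 79 + ? = 410, so (3,4) = 97.
Using column 1: 85 + 94 + 61 + 52 + ? → (5,1) = 410 − 292 = 118.
Using column 2: 67 + 76 + 58 + 100 + ? → (4,2) = 410 − 301 = 109.
The remaining cell in column 3 is (4,3) = 410 − 319 = 91.
From column 5, 410 − (103 + 112 + 79 + 46) gives (4,5) = 70.
From row 4, 410 − (52 + 109 + 91 + 70) gives (4,4) = 88.
Row 5: 118 + 100 + 82 + 46 + ? = 410, so (5,4) = 64.

85 67 49 106 103 / 94 76 73 55 112 / 61 58 115 97 79 / 52 109 91 88 70 / 118 100 82 64 46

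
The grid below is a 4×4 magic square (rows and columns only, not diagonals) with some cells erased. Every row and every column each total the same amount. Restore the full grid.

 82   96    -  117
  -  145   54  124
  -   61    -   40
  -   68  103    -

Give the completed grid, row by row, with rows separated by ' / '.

Column 2 is already complete: 96 + 145 + 61 + 68 = 370, so that is the magic constant.
From row 1, 370 − (82 + 96 + 117) gives (1,3) = 75.
Row 2 needs 370; the known cells sum to 323, so (2,1) = 47.
Column 3 must total 370; the given cells sum to 232, so (3,3) = 138.
Column 4 must total 370; the given cells sum to 281, so (4,4) = 89.
Row 3 needs 370; the known cells sum to 239, so (3,1) = 131.
Row 4: 68 + 103 + 89 + ? = 370, so (4,1) = 110.

82 96 75 117 / 47 145 54 124 / 131 61 138 40 / 110 68 103 89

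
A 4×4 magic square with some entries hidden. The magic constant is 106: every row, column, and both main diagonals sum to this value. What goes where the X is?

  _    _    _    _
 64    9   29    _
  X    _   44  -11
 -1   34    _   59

49

Using row 2: 64 + 9 + 29 + ? → (2,4) = 106 − 102 = 4.
From row 4, 106 − (-1 + 34 + 59) gives (4,3) = 14.
The remaining cell in column 3 is (1,3) = 106 − 87 = 19.
From column 4, 106 − (4 + (-11) + 59) gives (1,4) = 54.
Main diagonal must total 106; the given cells sum to 112, so (1,1) = -6.
From anti-diagonal, 106 − (54 + 29 + (-1)) gives (3,2) = 24.
From row 1, 106 − (-6 + 19 + 54) gives (1,2) = 39.
From row 3, 106 − (24 + 44 + (-11)) gives (3,1) = 49.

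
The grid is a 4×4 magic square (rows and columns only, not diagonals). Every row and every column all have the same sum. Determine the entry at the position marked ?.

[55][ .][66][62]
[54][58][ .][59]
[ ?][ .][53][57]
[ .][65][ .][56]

64

Column 4 is complete and sums to 234; that is the magic constant.
Row 1 must total 234; the given cells sum to 183, so (1,2) = 51.
The remaining cell in row 2 is (2,3) = 234 − 171 = 63.
Column 2: 51 + 58 + 65 + ? = 234, so (3,2) = 60.
Column 3: 66 + 63 + 53 + ? = 234, so (4,3) = 52.
The remaining cell in row 3 is (3,1) = 234 − 170 = 64.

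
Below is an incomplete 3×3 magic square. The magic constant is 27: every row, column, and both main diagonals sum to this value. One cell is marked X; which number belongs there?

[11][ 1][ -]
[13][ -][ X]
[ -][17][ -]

5

Row 1 must total 27; the given cells sum to 12, so (1,3) = 15.
Using column 1: 11 + 13 + ? → (3,1) = 27 − 24 = 3.
Column 2 needs 27; the known cells sum to 18, so (2,2) = 9.
Main diagonal must total 27; the given cells sum to 20, so (3,3) = 7.
Row 2 must total 27; the given cells sum to 22, so (2,3) = 5.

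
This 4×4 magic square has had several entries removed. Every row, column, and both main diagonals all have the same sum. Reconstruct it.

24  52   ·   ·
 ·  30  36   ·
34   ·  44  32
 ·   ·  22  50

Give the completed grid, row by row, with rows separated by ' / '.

Main diagonal is already complete: 24 + 30 + 44 + 50 = 148, so that is the magic constant.
From row 3, 148 − (34 + 44 + 32) gives (3,2) = 38.
Column 2: 52 + 30 + 38 + ? = 148, so (4,2) = 28.
The remaining cell in column 3 is (1,3) = 148 − 102 = 46.
Row 1 must total 148; the given cells sum to 122, so (1,4) = 26.
From row 4, 148 − (28 + 22 + 50) gives (4,1) = 48.
Column 1: 24 + 34 + 48 + ? = 148, so (2,1) = 42.
Column 4 needs 148; the known cells sum to 108, so (2,4) = 40.

24 52 46 26 / 42 30 36 40 / 34 38 44 32 / 48 28 22 50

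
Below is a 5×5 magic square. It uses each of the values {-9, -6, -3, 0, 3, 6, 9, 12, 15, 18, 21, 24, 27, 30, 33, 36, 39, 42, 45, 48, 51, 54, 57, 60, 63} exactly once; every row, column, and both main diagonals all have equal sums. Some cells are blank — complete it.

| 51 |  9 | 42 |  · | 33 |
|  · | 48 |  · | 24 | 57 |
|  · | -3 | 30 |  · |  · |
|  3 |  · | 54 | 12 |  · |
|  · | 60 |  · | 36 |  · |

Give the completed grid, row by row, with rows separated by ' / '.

51 9 42 0 33 / 15 48 -9 24 57 / 39 -3 30 63 6 / 3 21 54 12 45 / 27 60 18 36 -6

The 25 entries sum to 675, so each line sums to 675/5 = 135.
Using row 1: 51 + 9 + 42 + 33 + ? → (1,4) = 135 − 135 = 0.
Column 2: 9 + 48 + (-3) + 60 + ? = 135, so (4,2) = 21.
Column 4: 0 + 24 + 12 + 36 + ? = 135, so (3,4) = 63.
The remaining cell in main diagonal is (5,5) = 135 − 141 = -6.
The remaining cell in anti-diagonal is (5,1) = 135 − 108 = 27.
Using row 4: 3 + 21 + 54 + 12 + ? → (4,5) = 135 − 90 = 45.
Using row 5: 27 + 60 + 36 + (-6) + ? → (5,3) = 135 − 117 = 18.
Using column 3: 42 + 30 + 54 + 18 + ? → (2,3) = 135 − 144 = -9.
From column 5, 135 − (33 + 57 + 45 + (-6)) gives (3,5) = 6.
Row 2: 48 + (-9) + 24 + 57 + ? = 135, so (2,1) = 15.
Using row 3: -3 + 30 + 63 + 6 + ? → (3,1) = 135 − 96 = 39.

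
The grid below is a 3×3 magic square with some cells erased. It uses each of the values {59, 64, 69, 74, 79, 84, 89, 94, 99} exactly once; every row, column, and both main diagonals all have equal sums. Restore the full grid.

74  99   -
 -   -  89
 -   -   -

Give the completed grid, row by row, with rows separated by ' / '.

The 9 entries sum to 711, so each line sums to 711/3 = 237.
Row 1 needs 237; the known cells sum to 173, so (1,3) = 64.
Column 3: 64 + 89 + ? = 237, so (3,3) = 84.
The remaining cell in main diagonal is (2,2) = 237 − 158 = 79.
Using anti-diagonal: 64 + 79 + ? → (3,1) = 237 − 143 = 94.
The remaining cell in row 2 is (2,1) = 237 − 168 = 69.
The remaining cell in row 3 is (3,2) = 237 − 178 = 59.

74 99 64 / 69 79 89 / 94 59 84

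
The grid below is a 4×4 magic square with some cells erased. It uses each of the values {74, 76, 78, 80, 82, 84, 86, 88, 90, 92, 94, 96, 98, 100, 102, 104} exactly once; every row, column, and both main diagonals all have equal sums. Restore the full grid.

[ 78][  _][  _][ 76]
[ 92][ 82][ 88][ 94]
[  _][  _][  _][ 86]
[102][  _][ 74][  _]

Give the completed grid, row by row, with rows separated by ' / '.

The 16 entries sum to 1424, so each line sums to 1424/4 = 356.
Column 1 needs 356; the known cells sum to 272, so (3,1) = 84.
Column 4 must total 356; the given cells sum to 256, so (4,4) = 100.
Main diagonal needs 356; the known cells sum to 260, so (3,3) = 96.
The remaining cell in anti-diagonal is (3,2) = 356 − 266 = 90.
Row 4 must total 356; the given cells sum to 276, so (4,2) = 80.
From column 2, 356 − (82 + 90 + 80) gives (1,2) = 104.
Column 3 needs 356; the known cells sum to 258, so (1,3) = 98.

78 104 98 76 / 92 82 88 94 / 84 90 96 86 / 102 80 74 100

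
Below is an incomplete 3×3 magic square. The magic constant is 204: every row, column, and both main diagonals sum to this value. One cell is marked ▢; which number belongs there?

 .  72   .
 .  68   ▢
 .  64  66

Row 3 must total 204; the given cells sum to 130, so (3,1) = 74.
The remaining cell in main diagonal is (1,1) = 204 − 134 = 70.
From anti-diagonal, 204 − (68 + 74) gives (1,3) = 62.
Column 1: 70 + 74 + ? = 204, so (2,1) = 60.
Column 3: 62 + 66 + ? = 204, so (2,3) = 76.

76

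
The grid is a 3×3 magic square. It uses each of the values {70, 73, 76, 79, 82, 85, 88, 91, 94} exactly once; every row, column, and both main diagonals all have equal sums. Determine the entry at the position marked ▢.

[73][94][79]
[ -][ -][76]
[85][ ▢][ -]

70

The 9 entries sum to 738, so each line sums to 738/3 = 246.
Using column 1: 73 + 85 + ? → (2,1) = 246 − 158 = 88.
Column 3: 79 + 76 + ? = 246, so (3,3) = 91.
Main diagonal needs 246; the known cells sum to 164, so (2,2) = 82.
Row 3 must total 246; the given cells sum to 176, so (3,2) = 70.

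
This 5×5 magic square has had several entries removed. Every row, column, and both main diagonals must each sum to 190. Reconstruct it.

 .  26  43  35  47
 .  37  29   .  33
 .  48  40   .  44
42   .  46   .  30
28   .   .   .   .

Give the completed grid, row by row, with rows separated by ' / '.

39 26 43 35 47 / 50 37 29 41 33 / 31 48 40 27 44 / 42 34 46 38 30 / 28 45 32 49 36

Using row 1: 26 + 43 + 35 + 47 + ? → (1,1) = 190 − 151 = 39.
Using column 3: 43 + 29 + 40 + 46 + ? → (5,3) = 190 − 158 = 32.
From column 5, 190 − (47 + 33 + 44 + 30) gives (5,5) = 36.
Main diagonal needs 190; the known cells sum to 152, so (4,4) = 38.
The remaining cell in row 4 is (4,2) = 190 − 156 = 34.
Column 2: 26 + 37 + 48 + 34 + ? = 190, so (5,2) = 45.
Anti-diagonal: 47 + 40 + 34 + 28 + ? = 190, so (2,4) = 41.
Row 2: 37 + 29 + 41 + 33 + ? = 190, so (2,1) = 50.
Using row 5: 28 + 45 + 32 + 36 + ? → (5,4) = 190 − 141 = 49.
Column 1 must total 190; the given cells sum to 159, so (3,1) = 31.
Column 4: 35 + 41 + 38 + 49 + ? = 190, so (3,4) = 27.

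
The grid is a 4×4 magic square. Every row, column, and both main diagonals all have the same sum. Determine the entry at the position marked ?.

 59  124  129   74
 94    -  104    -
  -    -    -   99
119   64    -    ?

Row 1 is complete and sums to 386; that is the magic constant.
Column 1: 59 + 94 + 119 + ? = 386, so (3,1) = 114.
Anti-diagonal needs 386; the known cells sum to 297, so (3,2) = 89.
The remaining cell in row 3 is (3,3) = 386 − 302 = 84.
Column 2: 124 + 89 + 64 + ? = 386, so (2,2) = 109.
Column 3 needs 386; the known cells sum to 317, so (4,3) = 69.
The remaining cell in main diagonal is (4,4) = 386 − 252 = 134.

134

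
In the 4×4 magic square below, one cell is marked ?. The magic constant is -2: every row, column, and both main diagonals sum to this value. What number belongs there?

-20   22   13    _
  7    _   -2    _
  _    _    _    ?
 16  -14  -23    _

From row 1, -2 − (-20 + 22 + 13) gives (1,4) = -17.
Row 4 needs -2; the known cells sum to -21, so (4,4) = 19.
Column 1: -20 + 7 + 16 + ? = -2, so (3,1) = -5.
Using column 3: 13 + (-2) + (-23) + ? → (3,3) = -2 − (-12) = 10.
From main diagonal, -2 − (-20 + 10 + 19) gives (2,2) = -11.
Anti-diagonal must total -2; the given cells sum to -3, so (3,2) = 1.
Row 2 must total -2; the given cells sum to -6, so (2,4) = 4.
Row 3 needs -2; the known cells sum to 6, so (3,4) = -8.

-8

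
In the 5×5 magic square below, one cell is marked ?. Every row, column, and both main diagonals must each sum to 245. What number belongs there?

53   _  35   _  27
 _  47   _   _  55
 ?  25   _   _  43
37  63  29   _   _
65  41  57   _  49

59

From row 5, 245 − (65 + 41 + 57 + 49) gives (5,4) = 33.
The remaining cell in column 2 is (1,2) = 245 − 176 = 69.
From column 5, 245 − (27 + 55 + 43 + 49) gives (4,5) = 71.
From row 1, 245 − (53 + 69 + 35 + 27) gives (1,4) = 61.
Row 4 needs 245; the known cells sum to 200, so (4,4) = 45.
Main diagonal needs 245; the known cells sum to 194, so (3,3) = 51.
The remaining cell in anti-diagonal is (2,4) = 245 − 206 = 39.
Column 3 needs 245; the known cells sum to 172, so (2,3) = 73.
Using column 4: 61 + 39 + 45 + 33 + ? → (3,4) = 245 − 178 = 67.
From row 2, 245 − (47 + 73 + 39 + 55) gives (2,1) = 31.
Using row 3: 25 + 51 + 67 + 43 + ? → (3,1) = 245 − 186 = 59.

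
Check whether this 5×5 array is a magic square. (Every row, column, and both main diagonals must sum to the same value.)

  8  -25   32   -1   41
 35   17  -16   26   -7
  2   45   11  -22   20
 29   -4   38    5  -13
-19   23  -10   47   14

Row 1: 8 + (-25) + 32 + (-1) + 41 = 55.
Row 2: 35 + 17 + (-16) + 26 + (-7) = 55.
Row 3: 2 + 45 + 11 + (-22) + 20 = 56.
Row 4: 29 + (-4) + 38 + 5 + (-13) = 55.
Row 5: -19 + 23 + (-10) + 47 + 14 = 55.
Column 1: 8 + 35 + 2 + 29 + (-19) = 55.
Column 2: -25 + 17 + 45 + (-4) + 23 = 56.
Column 3: 32 + (-16) + 11 + 38 + (-10) = 55.
Column 4: -1 + 26 + (-22) + 5 + 47 = 55.
Column 5: 41 + (-7) + 20 + (-13) + 14 = 55.
Main diagonal: 8 + 17 + 11 + 5 + 14 = 55.
Anti-diagonal: 41 + 26 + 11 + (-4) + (-19) = 55.

No — column 2 sums to 56 but row 4 sums to 55.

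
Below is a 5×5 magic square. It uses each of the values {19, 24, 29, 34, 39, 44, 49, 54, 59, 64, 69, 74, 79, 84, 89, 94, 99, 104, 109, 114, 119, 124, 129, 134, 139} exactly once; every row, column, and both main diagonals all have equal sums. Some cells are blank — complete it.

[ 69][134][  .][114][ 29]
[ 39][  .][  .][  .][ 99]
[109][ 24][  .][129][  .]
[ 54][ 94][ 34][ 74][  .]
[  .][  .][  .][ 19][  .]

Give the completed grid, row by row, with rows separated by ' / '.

69 134 49 114 29 / 39 79 119 59 99 / 109 24 89 129 44 / 54 94 34 74 139 / 124 64 104 19 84

The 25 entries sum to 1975, so each line sums to 1975/5 = 395.
Row 1: 69 + 134 + 114 + 29 + ? = 395, so (1,3) = 49.
Row 4 needs 395; the known cells sum to 256, so (4,5) = 139.
The remaining cell in column 1 is (5,1) = 395 − 271 = 124.
Using column 4: 114 + 129 + 74 + 19 + ? → (2,4) = 395 − 336 = 59.
From anti-diagonal, 395 − (29 + 59 + 94 + 124) gives (3,3) = 89.
Using row 3: 109 + 24 + 89 + 129 + ? → (3,5) = 395 − 351 = 44.
Using column 5: 29 + 99 + 44 + 139 + ? → (5,5) = 395 − 311 = 84.
The remaining cell in main diagonal is (2,2) = 395 − 316 = 79.
Row 2 needs 395; the known cells sum to 276, so (2,3) = 119.
Using column 2: 134 + 79 + 24 + 94 + ? → (5,2) = 395 − 331 = 64.
The remaining cell in column 3 is (5,3) = 395 − 291 = 104.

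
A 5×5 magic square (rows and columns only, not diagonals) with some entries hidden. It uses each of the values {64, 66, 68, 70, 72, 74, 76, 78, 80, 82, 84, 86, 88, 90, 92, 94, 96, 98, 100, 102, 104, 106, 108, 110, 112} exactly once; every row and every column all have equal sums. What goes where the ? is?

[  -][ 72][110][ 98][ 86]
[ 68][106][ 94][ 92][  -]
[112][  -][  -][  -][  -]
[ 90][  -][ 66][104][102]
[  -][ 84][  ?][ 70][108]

The 25 entries sum to 2200, so each line sums to 2200/5 = 440.
Row 1 needs 440; the known cells sum to 366, so (1,1) = 74.
Using row 2: 68 + 106 + 94 + 92 + ? → (2,5) = 440 − 360 = 80.
Row 4 needs 440; the known cells sum to 362, so (4,2) = 78.
Column 1 needs 440; the known cells sum to 344, so (5,1) = 96.
Column 2: 72 + 106 + 78 + 84 + ? = 440, so (3,2) = 100.
Column 4 must total 440; the given cells sum to 364, so (3,4) = 76.
Column 5: 86 + 80 + 102 + 108 + ? = 440, so (3,5) = 64.
Row 3 needs 440; the known cells sum to 352, so (3,3) = 88.
The remaining cell in row 5 is (5,3) = 440 − 358 = 82.

82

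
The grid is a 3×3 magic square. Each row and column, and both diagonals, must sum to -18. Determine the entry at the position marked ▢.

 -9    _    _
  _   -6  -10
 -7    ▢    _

-8

Row 2 must total -18; the given cells sum to -16, so (2,1) = -2.
Using main diagonal: -9 + (-6) + ? → (3,3) = -18 − (-15) = -3.
The remaining cell in anti-diagonal is (1,3) = -18 − (-13) = -5.
The remaining cell in row 1 is (1,2) = -18 − (-14) = -4.
The remaining cell in row 3 is (3,2) = -18 − (-10) = -8.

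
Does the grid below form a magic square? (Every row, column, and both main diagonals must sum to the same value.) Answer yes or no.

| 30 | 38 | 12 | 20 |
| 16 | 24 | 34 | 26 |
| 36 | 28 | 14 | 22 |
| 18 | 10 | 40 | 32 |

Row 1: 30 + 38 + 12 + 20 = 100.
Row 2: 16 + 24 + 34 + 26 = 100.
Row 3: 36 + 28 + 14 + 22 = 100.
Row 4: 18 + 10 + 40 + 32 = 100.
Column 1: 30 + 16 + 36 + 18 = 100.
Column 2: 38 + 24 + 28 + 10 = 100.
Column 3: 12 + 34 + 14 + 40 = 100.
Column 4: 20 + 26 + 22 + 32 = 100.
Main diagonal: 30 + 24 + 14 + 32 = 100.
Anti-diagonal: 20 + 34 + 28 + 18 = 100.
All lines sum to 100.

Yes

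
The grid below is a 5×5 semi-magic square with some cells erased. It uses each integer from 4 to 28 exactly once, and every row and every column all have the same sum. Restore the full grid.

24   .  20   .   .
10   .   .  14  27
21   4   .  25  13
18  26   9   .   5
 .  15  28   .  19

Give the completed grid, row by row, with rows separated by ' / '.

24 12 20 8 16 / 10 23 6 14 27 / 21 4 17 25 13 / 18 26 9 22 5 / 7 15 28 11 19

The entries are 4 through 28, which sum to 400, so each line sums to 400/5 = 80.
From row 3, 80 − (21 + 4 + 25 + 13) gives (3,3) = 17.
Row 4 must total 80; the given cells sum to 58, so (4,4) = 22.
Column 1: 24 + 10 + 21 + 18 + ? = 80, so (5,1) = 7.
From column 3, 80 − (20 + 17 + 9 + 28) gives (2,3) = 6.
Column 5 needs 80; the known cells sum to 64, so (1,5) = 16.
Row 2: 10 + 6 + 14 + 27 + ? = 80, so (2,2) = 23.
Row 5 must total 80; the given cells sum to 69, so (5,4) = 11.
Column 2 must total 80; the given cells sum to 68, so (1,2) = 12.
Column 4 must total 80; the given cells sum to 72, so (1,4) = 8.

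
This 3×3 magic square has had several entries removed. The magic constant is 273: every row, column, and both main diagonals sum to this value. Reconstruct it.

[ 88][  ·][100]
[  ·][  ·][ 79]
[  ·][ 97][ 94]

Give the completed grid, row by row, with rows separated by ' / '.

88 85 100 / 103 91 79 / 82 97 94

Row 1 needs 273; the known cells sum to 188, so (1,2) = 85.
Using row 3: 97 + 94 + ? → (3,1) = 273 − 191 = 82.
Column 1: 88 + 82 + ? = 273, so (2,1) = 103.
Column 2 must total 273; the given cells sum to 182, so (2,2) = 91.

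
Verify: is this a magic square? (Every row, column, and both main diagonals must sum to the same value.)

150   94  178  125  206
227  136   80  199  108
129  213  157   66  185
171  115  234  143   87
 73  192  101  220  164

Row 1: 150 + 94 + 178 + 125 + 206 = 753.
Row 2: 227 + 136 + 80 + 199 + 108 = 750.
Row 3: 129 + 213 + 157 + 66 + 185 = 750.
Row 4: 171 + 115 + 234 + 143 + 87 = 750.
Row 5: 73 + 192 + 101 + 220 + 164 = 750.
Column 1: 150 + 227 + 129 + 171 + 73 = 750.
Column 2: 94 + 136 + 213 + 115 + 192 = 750.
Column 3: 178 + 80 + 157 + 234 + 101 = 750.
Column 4: 125 + 199 + 66 + 143 + 220 = 753.
Column 5: 206 + 108 + 185 + 87 + 164 = 750.
Main diagonal: 150 + 136 + 157 + 143 + 164 = 750.
Anti-diagonal: 206 + 199 + 157 + 115 + 73 = 750.

No — row 1 sums to 753 but column 1 sums to 750.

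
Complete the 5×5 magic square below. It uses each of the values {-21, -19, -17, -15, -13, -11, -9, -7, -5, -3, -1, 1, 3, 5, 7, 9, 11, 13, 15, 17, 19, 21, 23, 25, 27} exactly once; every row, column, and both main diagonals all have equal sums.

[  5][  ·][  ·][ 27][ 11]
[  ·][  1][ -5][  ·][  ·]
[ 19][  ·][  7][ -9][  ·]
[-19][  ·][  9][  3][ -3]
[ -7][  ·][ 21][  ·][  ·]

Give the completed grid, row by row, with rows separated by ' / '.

The 25 entries sum to 75, so each line sums to 75/5 = 15.
Using row 4: -19 + 9 + 3 + (-3) + ? → (4,2) = 15 − (-10) = 25.
The remaining cell in column 1 is (2,1) = 15 − (-2) = 17.
Column 3 needs 15; the known cells sum to 32, so (1,3) = -17.
Using main diagonal: 5 + 1 + 7 + 3 + ? → (5,5) = 15 − 16 = -1.
Anti-diagonal needs 15; the known cells sum to 36, so (2,4) = -21.
The remaining cell in row 1 is (1,2) = 15 − 26 = -11.
Row 2: 17 + 1 + (-5) + (-21) + ? = 15, so (2,5) = 23.
The remaining cell in column 4 is (5,4) = 15 − 0 = 15.
The remaining cell in column 5 is (3,5) = 15 − 30 = -15.
Row 3 needs 15; the known cells sum to 2, so (3,2) = 13.
The remaining cell in row 5 is (5,2) = 15 − 28 = -13.

5 -11 -17 27 11 / 17 1 -5 -21 23 / 19 13 7 -9 -15 / -19 25 9 3 -3 / -7 -13 21 15 -1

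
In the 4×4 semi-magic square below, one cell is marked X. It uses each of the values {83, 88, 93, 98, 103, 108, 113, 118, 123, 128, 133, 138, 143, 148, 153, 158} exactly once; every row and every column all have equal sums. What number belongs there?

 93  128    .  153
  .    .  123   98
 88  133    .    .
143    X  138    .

The 16 entries sum to 1928, so each line sums to 1928/4 = 482.
The remaining cell in row 1 is (1,3) = 482 − 374 = 108.
Using column 1: 93 + 88 + 143 + ? → (2,1) = 482 − 324 = 158.
From column 3, 482 − (108 + 123 + 138) gives (3,3) = 113.
The remaining cell in row 2 is (2,2) = 482 − 379 = 103.
Using row 3: 88 + 133 + 113 + ? → (3,4) = 482 − 334 = 148.
Column 2: 128 + 103 + 133 + ? = 482, so (4,2) = 118.

118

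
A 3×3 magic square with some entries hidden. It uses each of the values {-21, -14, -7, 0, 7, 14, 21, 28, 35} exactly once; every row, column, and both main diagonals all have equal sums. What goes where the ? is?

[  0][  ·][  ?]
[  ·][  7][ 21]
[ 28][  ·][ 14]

The 9 entries sum to 63, so each line sums to 63/3 = 21.
Row 2 needs 21; the known cells sum to 28, so (2,1) = -7.
Using row 3: 28 + 14 + ? → (3,2) = 21 − 42 = -21.
The remaining cell in column 2 is (1,2) = 21 − (-14) = 35.
From column 3, 21 − (21 + 14) gives (1,3) = -14.

-14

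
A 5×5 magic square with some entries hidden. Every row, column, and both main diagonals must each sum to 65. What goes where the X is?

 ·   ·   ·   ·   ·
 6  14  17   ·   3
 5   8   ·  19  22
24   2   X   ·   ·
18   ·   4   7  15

Row 2: 6 + 14 + 17 + 3 + ? = 65, so (2,4) = 25.
Row 3 needs 65; the known cells sum to 54, so (3,3) = 11.
Row 5 needs 65; the known cells sum to 44, so (5,2) = 21.
From column 1, 65 − (6 + 5 + 24 + 18) gives (1,1) = 12.
The remaining cell in column 2 is (1,2) = 65 − 45 = 20.
The remaining cell in main diagonal is (4,4) = 65 − 52 = 13.
From anti-diagonal, 65 − (25 + 11 + 2 + 18) gives (1,5) = 9.
Using column 4: 25 + 19 + 13 + 7 + ? → (1,4) = 65 − 64 = 1.
Column 5 needs 65; the known cells sum to 49, so (4,5) = 16.
Row 1: 12 + 20 + 1 + 9 + ? = 65, so (1,3) = 23.
Row 4: 24 + 2 + 13 + 16 + ? = 65, so (4,3) = 10.

10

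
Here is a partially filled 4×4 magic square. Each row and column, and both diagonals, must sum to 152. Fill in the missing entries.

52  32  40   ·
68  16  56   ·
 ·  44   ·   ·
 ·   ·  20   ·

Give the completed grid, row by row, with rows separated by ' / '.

Using row 1: 52 + 32 + 40 + ? → (1,4) = 152 − 124 = 28.
From row 2, 152 − (68 + 16 + 56) gives (2,4) = 12.
The remaining cell in column 2 is (4,2) = 152 − 92 = 60.
Column 3: 40 + 56 + 20 + ? = 152, so (3,3) = 36.
From main diagonal, 152 − (52 + 16 + 36) gives (4,4) = 48.
From anti-diagonal, 152 − (28 + 56 + 44) gives (4,1) = 24.
Column 1 must total 152; the given cells sum to 144, so (3,1) = 8.
Column 4 must total 152; the given cells sum to 88, so (3,4) = 64.

52 32 40 28 / 68 16 56 12 / 8 44 36 64 / 24 60 20 48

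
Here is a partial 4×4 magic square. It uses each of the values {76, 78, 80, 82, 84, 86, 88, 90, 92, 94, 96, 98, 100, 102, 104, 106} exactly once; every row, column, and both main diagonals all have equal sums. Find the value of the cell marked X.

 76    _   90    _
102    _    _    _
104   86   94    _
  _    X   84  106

The 16 entries sum to 1456, so each line sums to 1456/4 = 364.
Row 3 needs 364; the known cells sum to 284, so (3,4) = 80.
Column 1 needs 364; the known cells sum to 282, so (4,1) = 82.
From column 3, 364 − (90 + 94 + 84) gives (2,3) = 96.
Using main diagonal: 76 + 94 + 106 + ? → (2,2) = 364 − 276 = 88.
Anti-diagonal must total 364; the given cells sum to 264, so (1,4) = 100.
Row 1: 76 + 90 + 100 + ? = 364, so (1,2) = 98.
Row 2 must total 364; the given cells sum to 286, so (2,4) = 78.
The remaining cell in row 4 is (4,2) = 364 − 272 = 92.

92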